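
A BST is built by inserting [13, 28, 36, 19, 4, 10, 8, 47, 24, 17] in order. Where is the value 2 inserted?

Starting tree (level order): [13, 4, 28, None, 10, 19, 36, 8, None, 17, 24, None, 47]
Insertion path: 13 -> 4
Result: insert 2 as left child of 4
Final tree (level order): [13, 4, 28, 2, 10, 19, 36, None, None, 8, None, 17, 24, None, 47]


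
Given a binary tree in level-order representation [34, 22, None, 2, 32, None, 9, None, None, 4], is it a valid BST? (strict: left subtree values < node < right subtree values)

Level-order array: [34, 22, None, 2, 32, None, 9, None, None, 4]
Validate using subtree bounds (lo, hi): at each node, require lo < value < hi,
then recurse left with hi=value and right with lo=value.
Preorder trace (stopping at first violation):
  at node 34 with bounds (-inf, +inf): OK
  at node 22 with bounds (-inf, 34): OK
  at node 2 with bounds (-inf, 22): OK
  at node 9 with bounds (2, 22): OK
  at node 4 with bounds (2, 9): OK
  at node 32 with bounds (22, 34): OK
No violation found at any node.
Result: Valid BST


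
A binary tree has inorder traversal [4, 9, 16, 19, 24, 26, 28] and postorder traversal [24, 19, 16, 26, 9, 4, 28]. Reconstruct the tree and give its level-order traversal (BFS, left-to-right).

Inorder:   [4, 9, 16, 19, 24, 26, 28]
Postorder: [24, 19, 16, 26, 9, 4, 28]
Algorithm: postorder visits root last, so walk postorder right-to-left;
each value is the root of the current inorder slice — split it at that
value, recurse on the right subtree first, then the left.
Recursive splits:
  root=28; inorder splits into left=[4, 9, 16, 19, 24, 26], right=[]
  root=4; inorder splits into left=[], right=[9, 16, 19, 24, 26]
  root=9; inorder splits into left=[], right=[16, 19, 24, 26]
  root=26; inorder splits into left=[16, 19, 24], right=[]
  root=16; inorder splits into left=[], right=[19, 24]
  root=19; inorder splits into left=[], right=[24]
  root=24; inorder splits into left=[], right=[]
Reconstructed level-order: [28, 4, 9, 26, 16, 19, 24]


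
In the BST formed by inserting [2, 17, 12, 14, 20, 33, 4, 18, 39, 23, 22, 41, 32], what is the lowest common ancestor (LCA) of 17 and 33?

Tree insertion order: [2, 17, 12, 14, 20, 33, 4, 18, 39, 23, 22, 41, 32]
Tree (level-order array): [2, None, 17, 12, 20, 4, 14, 18, 33, None, None, None, None, None, None, 23, 39, 22, 32, None, 41]
In a BST, the LCA of p=17, q=33 is the first node v on the
root-to-leaf path with p <= v <= q (go left if both < v, right if both > v).
Walk from root:
  at 2: both 17 and 33 > 2, go right
  at 17: 17 <= 17 <= 33, this is the LCA
LCA = 17


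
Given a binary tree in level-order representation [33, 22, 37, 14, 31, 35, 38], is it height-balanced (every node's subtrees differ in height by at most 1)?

Tree (level-order array): [33, 22, 37, 14, 31, 35, 38]
Definition: a tree is height-balanced if, at every node, |h(left) - h(right)| <= 1 (empty subtree has height -1).
Bottom-up per-node check:
  node 14: h_left=-1, h_right=-1, diff=0 [OK], height=0
  node 31: h_left=-1, h_right=-1, diff=0 [OK], height=0
  node 22: h_left=0, h_right=0, diff=0 [OK], height=1
  node 35: h_left=-1, h_right=-1, diff=0 [OK], height=0
  node 38: h_left=-1, h_right=-1, diff=0 [OK], height=0
  node 37: h_left=0, h_right=0, diff=0 [OK], height=1
  node 33: h_left=1, h_right=1, diff=0 [OK], height=2
All nodes satisfy the balance condition.
Result: Balanced


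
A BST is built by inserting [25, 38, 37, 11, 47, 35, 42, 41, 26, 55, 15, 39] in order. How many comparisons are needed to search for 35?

Search path for 35: 25 -> 38 -> 37 -> 35
Found: True
Comparisons: 4


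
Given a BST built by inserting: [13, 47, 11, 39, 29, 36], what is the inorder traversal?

Tree insertion order: [13, 47, 11, 39, 29, 36]
Tree (level-order array): [13, 11, 47, None, None, 39, None, 29, None, None, 36]
Inorder traversal: [11, 13, 29, 36, 39, 47]


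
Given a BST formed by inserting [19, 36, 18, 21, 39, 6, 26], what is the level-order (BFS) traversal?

Tree insertion order: [19, 36, 18, 21, 39, 6, 26]
Tree (level-order array): [19, 18, 36, 6, None, 21, 39, None, None, None, 26]
BFS from the root, enqueuing left then right child of each popped node:
  queue [19] -> pop 19, enqueue [18, 36], visited so far: [19]
  queue [18, 36] -> pop 18, enqueue [6], visited so far: [19, 18]
  queue [36, 6] -> pop 36, enqueue [21, 39], visited so far: [19, 18, 36]
  queue [6, 21, 39] -> pop 6, enqueue [none], visited so far: [19, 18, 36, 6]
  queue [21, 39] -> pop 21, enqueue [26], visited so far: [19, 18, 36, 6, 21]
  queue [39, 26] -> pop 39, enqueue [none], visited so far: [19, 18, 36, 6, 21, 39]
  queue [26] -> pop 26, enqueue [none], visited so far: [19, 18, 36, 6, 21, 39, 26]
Result: [19, 18, 36, 6, 21, 39, 26]


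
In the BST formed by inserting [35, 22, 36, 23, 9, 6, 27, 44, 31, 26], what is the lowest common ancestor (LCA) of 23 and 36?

Tree insertion order: [35, 22, 36, 23, 9, 6, 27, 44, 31, 26]
Tree (level-order array): [35, 22, 36, 9, 23, None, 44, 6, None, None, 27, None, None, None, None, 26, 31]
In a BST, the LCA of p=23, q=36 is the first node v on the
root-to-leaf path with p <= v <= q (go left if both < v, right if both > v).
Walk from root:
  at 35: 23 <= 35 <= 36, this is the LCA
LCA = 35


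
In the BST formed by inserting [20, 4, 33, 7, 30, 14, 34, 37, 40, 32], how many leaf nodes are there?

Tree built from: [20, 4, 33, 7, 30, 14, 34, 37, 40, 32]
Tree (level-order array): [20, 4, 33, None, 7, 30, 34, None, 14, None, 32, None, 37, None, None, None, None, None, 40]
Rule: A leaf has 0 children.
Per-node child counts:
  node 20: 2 child(ren)
  node 4: 1 child(ren)
  node 7: 1 child(ren)
  node 14: 0 child(ren)
  node 33: 2 child(ren)
  node 30: 1 child(ren)
  node 32: 0 child(ren)
  node 34: 1 child(ren)
  node 37: 1 child(ren)
  node 40: 0 child(ren)
Matching nodes: [14, 32, 40]
Count of leaf nodes: 3


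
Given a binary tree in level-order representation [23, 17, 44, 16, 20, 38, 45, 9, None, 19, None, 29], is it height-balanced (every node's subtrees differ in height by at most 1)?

Tree (level-order array): [23, 17, 44, 16, 20, 38, 45, 9, None, 19, None, 29]
Definition: a tree is height-balanced if, at every node, |h(left) - h(right)| <= 1 (empty subtree has height -1).
Bottom-up per-node check:
  node 9: h_left=-1, h_right=-1, diff=0 [OK], height=0
  node 16: h_left=0, h_right=-1, diff=1 [OK], height=1
  node 19: h_left=-1, h_right=-1, diff=0 [OK], height=0
  node 20: h_left=0, h_right=-1, diff=1 [OK], height=1
  node 17: h_left=1, h_right=1, diff=0 [OK], height=2
  node 29: h_left=-1, h_right=-1, diff=0 [OK], height=0
  node 38: h_left=0, h_right=-1, diff=1 [OK], height=1
  node 45: h_left=-1, h_right=-1, diff=0 [OK], height=0
  node 44: h_left=1, h_right=0, diff=1 [OK], height=2
  node 23: h_left=2, h_right=2, diff=0 [OK], height=3
All nodes satisfy the balance condition.
Result: Balanced


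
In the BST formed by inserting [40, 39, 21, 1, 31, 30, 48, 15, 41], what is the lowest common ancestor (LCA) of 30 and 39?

Tree insertion order: [40, 39, 21, 1, 31, 30, 48, 15, 41]
Tree (level-order array): [40, 39, 48, 21, None, 41, None, 1, 31, None, None, None, 15, 30]
In a BST, the LCA of p=30, q=39 is the first node v on the
root-to-leaf path with p <= v <= q (go left if both < v, right if both > v).
Walk from root:
  at 40: both 30 and 39 < 40, go left
  at 39: 30 <= 39 <= 39, this is the LCA
LCA = 39


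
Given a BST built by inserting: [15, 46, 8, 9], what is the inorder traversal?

Tree insertion order: [15, 46, 8, 9]
Tree (level-order array): [15, 8, 46, None, 9]
Inorder traversal: [8, 9, 15, 46]


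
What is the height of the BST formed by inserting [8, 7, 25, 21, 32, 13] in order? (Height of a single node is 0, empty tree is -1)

Insertion order: [8, 7, 25, 21, 32, 13]
Tree (level-order array): [8, 7, 25, None, None, 21, 32, 13]
Compute height bottom-up (empty subtree = -1):
  height(7) = 1 + max(-1, -1) = 0
  height(13) = 1 + max(-1, -1) = 0
  height(21) = 1 + max(0, -1) = 1
  height(32) = 1 + max(-1, -1) = 0
  height(25) = 1 + max(1, 0) = 2
  height(8) = 1 + max(0, 2) = 3
Height = 3


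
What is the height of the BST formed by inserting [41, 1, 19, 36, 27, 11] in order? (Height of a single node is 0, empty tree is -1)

Insertion order: [41, 1, 19, 36, 27, 11]
Tree (level-order array): [41, 1, None, None, 19, 11, 36, None, None, 27]
Compute height bottom-up (empty subtree = -1):
  height(11) = 1 + max(-1, -1) = 0
  height(27) = 1 + max(-1, -1) = 0
  height(36) = 1 + max(0, -1) = 1
  height(19) = 1 + max(0, 1) = 2
  height(1) = 1 + max(-1, 2) = 3
  height(41) = 1 + max(3, -1) = 4
Height = 4


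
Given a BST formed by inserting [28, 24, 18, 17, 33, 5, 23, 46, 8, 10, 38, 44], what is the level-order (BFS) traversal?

Tree insertion order: [28, 24, 18, 17, 33, 5, 23, 46, 8, 10, 38, 44]
Tree (level-order array): [28, 24, 33, 18, None, None, 46, 17, 23, 38, None, 5, None, None, None, None, 44, None, 8, None, None, None, 10]
BFS from the root, enqueuing left then right child of each popped node:
  queue [28] -> pop 28, enqueue [24, 33], visited so far: [28]
  queue [24, 33] -> pop 24, enqueue [18], visited so far: [28, 24]
  queue [33, 18] -> pop 33, enqueue [46], visited so far: [28, 24, 33]
  queue [18, 46] -> pop 18, enqueue [17, 23], visited so far: [28, 24, 33, 18]
  queue [46, 17, 23] -> pop 46, enqueue [38], visited so far: [28, 24, 33, 18, 46]
  queue [17, 23, 38] -> pop 17, enqueue [5], visited so far: [28, 24, 33, 18, 46, 17]
  queue [23, 38, 5] -> pop 23, enqueue [none], visited so far: [28, 24, 33, 18, 46, 17, 23]
  queue [38, 5] -> pop 38, enqueue [44], visited so far: [28, 24, 33, 18, 46, 17, 23, 38]
  queue [5, 44] -> pop 5, enqueue [8], visited so far: [28, 24, 33, 18, 46, 17, 23, 38, 5]
  queue [44, 8] -> pop 44, enqueue [none], visited so far: [28, 24, 33, 18, 46, 17, 23, 38, 5, 44]
  queue [8] -> pop 8, enqueue [10], visited so far: [28, 24, 33, 18, 46, 17, 23, 38, 5, 44, 8]
  queue [10] -> pop 10, enqueue [none], visited so far: [28, 24, 33, 18, 46, 17, 23, 38, 5, 44, 8, 10]
Result: [28, 24, 33, 18, 46, 17, 23, 38, 5, 44, 8, 10]


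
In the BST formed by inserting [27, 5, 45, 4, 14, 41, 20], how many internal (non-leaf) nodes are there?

Tree built from: [27, 5, 45, 4, 14, 41, 20]
Tree (level-order array): [27, 5, 45, 4, 14, 41, None, None, None, None, 20]
Rule: An internal node has at least one child.
Per-node child counts:
  node 27: 2 child(ren)
  node 5: 2 child(ren)
  node 4: 0 child(ren)
  node 14: 1 child(ren)
  node 20: 0 child(ren)
  node 45: 1 child(ren)
  node 41: 0 child(ren)
Matching nodes: [27, 5, 14, 45]
Count of internal (non-leaf) nodes: 4


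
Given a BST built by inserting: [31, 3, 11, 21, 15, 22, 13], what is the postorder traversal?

Tree insertion order: [31, 3, 11, 21, 15, 22, 13]
Tree (level-order array): [31, 3, None, None, 11, None, 21, 15, 22, 13]
Postorder traversal: [13, 15, 22, 21, 11, 3, 31]


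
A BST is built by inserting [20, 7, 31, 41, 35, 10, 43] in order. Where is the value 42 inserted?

Starting tree (level order): [20, 7, 31, None, 10, None, 41, None, None, 35, 43]
Insertion path: 20 -> 31 -> 41 -> 43
Result: insert 42 as left child of 43
Final tree (level order): [20, 7, 31, None, 10, None, 41, None, None, 35, 43, None, None, 42]


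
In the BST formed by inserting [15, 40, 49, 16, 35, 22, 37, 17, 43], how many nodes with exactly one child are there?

Tree built from: [15, 40, 49, 16, 35, 22, 37, 17, 43]
Tree (level-order array): [15, None, 40, 16, 49, None, 35, 43, None, 22, 37, None, None, 17]
Rule: These are nodes with exactly 1 non-null child.
Per-node child counts:
  node 15: 1 child(ren)
  node 40: 2 child(ren)
  node 16: 1 child(ren)
  node 35: 2 child(ren)
  node 22: 1 child(ren)
  node 17: 0 child(ren)
  node 37: 0 child(ren)
  node 49: 1 child(ren)
  node 43: 0 child(ren)
Matching nodes: [15, 16, 22, 49]
Count of nodes with exactly one child: 4


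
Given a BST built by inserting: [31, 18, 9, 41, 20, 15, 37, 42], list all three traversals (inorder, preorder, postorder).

Tree insertion order: [31, 18, 9, 41, 20, 15, 37, 42]
Tree (level-order array): [31, 18, 41, 9, 20, 37, 42, None, 15]
Inorder (L, root, R): [9, 15, 18, 20, 31, 37, 41, 42]
Preorder (root, L, R): [31, 18, 9, 15, 20, 41, 37, 42]
Postorder (L, R, root): [15, 9, 20, 18, 37, 42, 41, 31]


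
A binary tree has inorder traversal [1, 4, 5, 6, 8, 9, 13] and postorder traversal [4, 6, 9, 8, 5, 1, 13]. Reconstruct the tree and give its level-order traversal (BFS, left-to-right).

Inorder:   [1, 4, 5, 6, 8, 9, 13]
Postorder: [4, 6, 9, 8, 5, 1, 13]
Algorithm: postorder visits root last, so walk postorder right-to-left;
each value is the root of the current inorder slice — split it at that
value, recurse on the right subtree first, then the left.
Recursive splits:
  root=13; inorder splits into left=[1, 4, 5, 6, 8, 9], right=[]
  root=1; inorder splits into left=[], right=[4, 5, 6, 8, 9]
  root=5; inorder splits into left=[4], right=[6, 8, 9]
  root=8; inorder splits into left=[6], right=[9]
  root=9; inorder splits into left=[], right=[]
  root=6; inorder splits into left=[], right=[]
  root=4; inorder splits into left=[], right=[]
Reconstructed level-order: [13, 1, 5, 4, 8, 6, 9]


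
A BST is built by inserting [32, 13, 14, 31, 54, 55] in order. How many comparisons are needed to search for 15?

Search path for 15: 32 -> 13 -> 14 -> 31
Found: False
Comparisons: 4


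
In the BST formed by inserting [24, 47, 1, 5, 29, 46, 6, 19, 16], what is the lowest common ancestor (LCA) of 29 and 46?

Tree insertion order: [24, 47, 1, 5, 29, 46, 6, 19, 16]
Tree (level-order array): [24, 1, 47, None, 5, 29, None, None, 6, None, 46, None, 19, None, None, 16]
In a BST, the LCA of p=29, q=46 is the first node v on the
root-to-leaf path with p <= v <= q (go left if both < v, right if both > v).
Walk from root:
  at 24: both 29 and 46 > 24, go right
  at 47: both 29 and 46 < 47, go left
  at 29: 29 <= 29 <= 46, this is the LCA
LCA = 29


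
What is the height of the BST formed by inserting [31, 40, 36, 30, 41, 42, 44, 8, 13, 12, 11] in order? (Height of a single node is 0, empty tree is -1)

Insertion order: [31, 40, 36, 30, 41, 42, 44, 8, 13, 12, 11]
Tree (level-order array): [31, 30, 40, 8, None, 36, 41, None, 13, None, None, None, 42, 12, None, None, 44, 11]
Compute height bottom-up (empty subtree = -1):
  height(11) = 1 + max(-1, -1) = 0
  height(12) = 1 + max(0, -1) = 1
  height(13) = 1 + max(1, -1) = 2
  height(8) = 1 + max(-1, 2) = 3
  height(30) = 1 + max(3, -1) = 4
  height(36) = 1 + max(-1, -1) = 0
  height(44) = 1 + max(-1, -1) = 0
  height(42) = 1 + max(-1, 0) = 1
  height(41) = 1 + max(-1, 1) = 2
  height(40) = 1 + max(0, 2) = 3
  height(31) = 1 + max(4, 3) = 5
Height = 5


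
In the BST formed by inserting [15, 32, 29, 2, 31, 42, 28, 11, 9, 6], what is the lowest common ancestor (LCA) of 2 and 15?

Tree insertion order: [15, 32, 29, 2, 31, 42, 28, 11, 9, 6]
Tree (level-order array): [15, 2, 32, None, 11, 29, 42, 9, None, 28, 31, None, None, 6]
In a BST, the LCA of p=2, q=15 is the first node v on the
root-to-leaf path with p <= v <= q (go left if both < v, right if both > v).
Walk from root:
  at 15: 2 <= 15 <= 15, this is the LCA
LCA = 15


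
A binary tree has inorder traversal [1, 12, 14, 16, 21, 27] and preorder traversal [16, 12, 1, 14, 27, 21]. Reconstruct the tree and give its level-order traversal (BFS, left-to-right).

Inorder:  [1, 12, 14, 16, 21, 27]
Preorder: [16, 12, 1, 14, 27, 21]
Algorithm: preorder visits root first, so consume preorder in order;
for each root, split the current inorder slice at that value into
left-subtree inorder and right-subtree inorder, then recurse.
Recursive splits:
  root=16; inorder splits into left=[1, 12, 14], right=[21, 27]
  root=12; inorder splits into left=[1], right=[14]
  root=1; inorder splits into left=[], right=[]
  root=14; inorder splits into left=[], right=[]
  root=27; inorder splits into left=[21], right=[]
  root=21; inorder splits into left=[], right=[]
Reconstructed level-order: [16, 12, 27, 1, 14, 21]


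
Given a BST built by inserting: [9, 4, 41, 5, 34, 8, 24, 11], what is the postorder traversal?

Tree insertion order: [9, 4, 41, 5, 34, 8, 24, 11]
Tree (level-order array): [9, 4, 41, None, 5, 34, None, None, 8, 24, None, None, None, 11]
Postorder traversal: [8, 5, 4, 11, 24, 34, 41, 9]


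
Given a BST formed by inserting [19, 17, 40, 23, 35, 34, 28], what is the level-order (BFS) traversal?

Tree insertion order: [19, 17, 40, 23, 35, 34, 28]
Tree (level-order array): [19, 17, 40, None, None, 23, None, None, 35, 34, None, 28]
BFS from the root, enqueuing left then right child of each popped node:
  queue [19] -> pop 19, enqueue [17, 40], visited so far: [19]
  queue [17, 40] -> pop 17, enqueue [none], visited so far: [19, 17]
  queue [40] -> pop 40, enqueue [23], visited so far: [19, 17, 40]
  queue [23] -> pop 23, enqueue [35], visited so far: [19, 17, 40, 23]
  queue [35] -> pop 35, enqueue [34], visited so far: [19, 17, 40, 23, 35]
  queue [34] -> pop 34, enqueue [28], visited so far: [19, 17, 40, 23, 35, 34]
  queue [28] -> pop 28, enqueue [none], visited so far: [19, 17, 40, 23, 35, 34, 28]
Result: [19, 17, 40, 23, 35, 34, 28]


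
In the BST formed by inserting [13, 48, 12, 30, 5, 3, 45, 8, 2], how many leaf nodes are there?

Tree built from: [13, 48, 12, 30, 5, 3, 45, 8, 2]
Tree (level-order array): [13, 12, 48, 5, None, 30, None, 3, 8, None, 45, 2]
Rule: A leaf has 0 children.
Per-node child counts:
  node 13: 2 child(ren)
  node 12: 1 child(ren)
  node 5: 2 child(ren)
  node 3: 1 child(ren)
  node 2: 0 child(ren)
  node 8: 0 child(ren)
  node 48: 1 child(ren)
  node 30: 1 child(ren)
  node 45: 0 child(ren)
Matching nodes: [2, 8, 45]
Count of leaf nodes: 3


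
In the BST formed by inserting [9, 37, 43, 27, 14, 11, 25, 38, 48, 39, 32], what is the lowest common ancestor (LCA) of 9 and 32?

Tree insertion order: [9, 37, 43, 27, 14, 11, 25, 38, 48, 39, 32]
Tree (level-order array): [9, None, 37, 27, 43, 14, 32, 38, 48, 11, 25, None, None, None, 39]
In a BST, the LCA of p=9, q=32 is the first node v on the
root-to-leaf path with p <= v <= q (go left if both < v, right if both > v).
Walk from root:
  at 9: 9 <= 9 <= 32, this is the LCA
LCA = 9


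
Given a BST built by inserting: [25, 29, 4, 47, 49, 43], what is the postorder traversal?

Tree insertion order: [25, 29, 4, 47, 49, 43]
Tree (level-order array): [25, 4, 29, None, None, None, 47, 43, 49]
Postorder traversal: [4, 43, 49, 47, 29, 25]


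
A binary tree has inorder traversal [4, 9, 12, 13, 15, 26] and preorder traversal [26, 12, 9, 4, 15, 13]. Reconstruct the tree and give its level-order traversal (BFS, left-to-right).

Inorder:  [4, 9, 12, 13, 15, 26]
Preorder: [26, 12, 9, 4, 15, 13]
Algorithm: preorder visits root first, so consume preorder in order;
for each root, split the current inorder slice at that value into
left-subtree inorder and right-subtree inorder, then recurse.
Recursive splits:
  root=26; inorder splits into left=[4, 9, 12, 13, 15], right=[]
  root=12; inorder splits into left=[4, 9], right=[13, 15]
  root=9; inorder splits into left=[4], right=[]
  root=4; inorder splits into left=[], right=[]
  root=15; inorder splits into left=[13], right=[]
  root=13; inorder splits into left=[], right=[]
Reconstructed level-order: [26, 12, 9, 15, 4, 13]


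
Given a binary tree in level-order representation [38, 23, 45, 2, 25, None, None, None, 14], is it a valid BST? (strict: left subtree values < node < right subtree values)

Level-order array: [38, 23, 45, 2, 25, None, None, None, 14]
Validate using subtree bounds (lo, hi): at each node, require lo < value < hi,
then recurse left with hi=value and right with lo=value.
Preorder trace (stopping at first violation):
  at node 38 with bounds (-inf, +inf): OK
  at node 23 with bounds (-inf, 38): OK
  at node 2 with bounds (-inf, 23): OK
  at node 14 with bounds (2, 23): OK
  at node 25 with bounds (23, 38): OK
  at node 45 with bounds (38, +inf): OK
No violation found at any node.
Result: Valid BST


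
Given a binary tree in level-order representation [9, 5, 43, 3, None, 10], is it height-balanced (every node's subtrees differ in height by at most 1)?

Tree (level-order array): [9, 5, 43, 3, None, 10]
Definition: a tree is height-balanced if, at every node, |h(left) - h(right)| <= 1 (empty subtree has height -1).
Bottom-up per-node check:
  node 3: h_left=-1, h_right=-1, diff=0 [OK], height=0
  node 5: h_left=0, h_right=-1, diff=1 [OK], height=1
  node 10: h_left=-1, h_right=-1, diff=0 [OK], height=0
  node 43: h_left=0, h_right=-1, diff=1 [OK], height=1
  node 9: h_left=1, h_right=1, diff=0 [OK], height=2
All nodes satisfy the balance condition.
Result: Balanced


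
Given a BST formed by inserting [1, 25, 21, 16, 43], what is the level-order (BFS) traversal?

Tree insertion order: [1, 25, 21, 16, 43]
Tree (level-order array): [1, None, 25, 21, 43, 16]
BFS from the root, enqueuing left then right child of each popped node:
  queue [1] -> pop 1, enqueue [25], visited so far: [1]
  queue [25] -> pop 25, enqueue [21, 43], visited so far: [1, 25]
  queue [21, 43] -> pop 21, enqueue [16], visited so far: [1, 25, 21]
  queue [43, 16] -> pop 43, enqueue [none], visited so far: [1, 25, 21, 43]
  queue [16] -> pop 16, enqueue [none], visited so far: [1, 25, 21, 43, 16]
Result: [1, 25, 21, 43, 16]


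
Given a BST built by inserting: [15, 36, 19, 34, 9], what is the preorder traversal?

Tree insertion order: [15, 36, 19, 34, 9]
Tree (level-order array): [15, 9, 36, None, None, 19, None, None, 34]
Preorder traversal: [15, 9, 36, 19, 34]


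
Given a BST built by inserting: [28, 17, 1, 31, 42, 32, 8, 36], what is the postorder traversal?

Tree insertion order: [28, 17, 1, 31, 42, 32, 8, 36]
Tree (level-order array): [28, 17, 31, 1, None, None, 42, None, 8, 32, None, None, None, None, 36]
Postorder traversal: [8, 1, 17, 36, 32, 42, 31, 28]


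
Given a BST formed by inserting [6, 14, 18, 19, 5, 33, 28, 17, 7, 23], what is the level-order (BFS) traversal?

Tree insertion order: [6, 14, 18, 19, 5, 33, 28, 17, 7, 23]
Tree (level-order array): [6, 5, 14, None, None, 7, 18, None, None, 17, 19, None, None, None, 33, 28, None, 23]
BFS from the root, enqueuing left then right child of each popped node:
  queue [6] -> pop 6, enqueue [5, 14], visited so far: [6]
  queue [5, 14] -> pop 5, enqueue [none], visited so far: [6, 5]
  queue [14] -> pop 14, enqueue [7, 18], visited so far: [6, 5, 14]
  queue [7, 18] -> pop 7, enqueue [none], visited so far: [6, 5, 14, 7]
  queue [18] -> pop 18, enqueue [17, 19], visited so far: [6, 5, 14, 7, 18]
  queue [17, 19] -> pop 17, enqueue [none], visited so far: [6, 5, 14, 7, 18, 17]
  queue [19] -> pop 19, enqueue [33], visited so far: [6, 5, 14, 7, 18, 17, 19]
  queue [33] -> pop 33, enqueue [28], visited so far: [6, 5, 14, 7, 18, 17, 19, 33]
  queue [28] -> pop 28, enqueue [23], visited so far: [6, 5, 14, 7, 18, 17, 19, 33, 28]
  queue [23] -> pop 23, enqueue [none], visited so far: [6, 5, 14, 7, 18, 17, 19, 33, 28, 23]
Result: [6, 5, 14, 7, 18, 17, 19, 33, 28, 23]


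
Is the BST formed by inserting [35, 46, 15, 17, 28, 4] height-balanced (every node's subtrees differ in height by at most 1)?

Tree (level-order array): [35, 15, 46, 4, 17, None, None, None, None, None, 28]
Definition: a tree is height-balanced if, at every node, |h(left) - h(right)| <= 1 (empty subtree has height -1).
Bottom-up per-node check:
  node 4: h_left=-1, h_right=-1, diff=0 [OK], height=0
  node 28: h_left=-1, h_right=-1, diff=0 [OK], height=0
  node 17: h_left=-1, h_right=0, diff=1 [OK], height=1
  node 15: h_left=0, h_right=1, diff=1 [OK], height=2
  node 46: h_left=-1, h_right=-1, diff=0 [OK], height=0
  node 35: h_left=2, h_right=0, diff=2 [FAIL (|2-0|=2 > 1)], height=3
Node 35 violates the condition: |2 - 0| = 2 > 1.
Result: Not balanced


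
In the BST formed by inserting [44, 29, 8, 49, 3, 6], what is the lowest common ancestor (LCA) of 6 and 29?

Tree insertion order: [44, 29, 8, 49, 3, 6]
Tree (level-order array): [44, 29, 49, 8, None, None, None, 3, None, None, 6]
In a BST, the LCA of p=6, q=29 is the first node v on the
root-to-leaf path with p <= v <= q (go left if both < v, right if both > v).
Walk from root:
  at 44: both 6 and 29 < 44, go left
  at 29: 6 <= 29 <= 29, this is the LCA
LCA = 29


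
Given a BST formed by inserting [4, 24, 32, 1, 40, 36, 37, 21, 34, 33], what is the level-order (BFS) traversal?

Tree insertion order: [4, 24, 32, 1, 40, 36, 37, 21, 34, 33]
Tree (level-order array): [4, 1, 24, None, None, 21, 32, None, None, None, 40, 36, None, 34, 37, 33]
BFS from the root, enqueuing left then right child of each popped node:
  queue [4] -> pop 4, enqueue [1, 24], visited so far: [4]
  queue [1, 24] -> pop 1, enqueue [none], visited so far: [4, 1]
  queue [24] -> pop 24, enqueue [21, 32], visited so far: [4, 1, 24]
  queue [21, 32] -> pop 21, enqueue [none], visited so far: [4, 1, 24, 21]
  queue [32] -> pop 32, enqueue [40], visited so far: [4, 1, 24, 21, 32]
  queue [40] -> pop 40, enqueue [36], visited so far: [4, 1, 24, 21, 32, 40]
  queue [36] -> pop 36, enqueue [34, 37], visited so far: [4, 1, 24, 21, 32, 40, 36]
  queue [34, 37] -> pop 34, enqueue [33], visited so far: [4, 1, 24, 21, 32, 40, 36, 34]
  queue [37, 33] -> pop 37, enqueue [none], visited so far: [4, 1, 24, 21, 32, 40, 36, 34, 37]
  queue [33] -> pop 33, enqueue [none], visited so far: [4, 1, 24, 21, 32, 40, 36, 34, 37, 33]
Result: [4, 1, 24, 21, 32, 40, 36, 34, 37, 33]


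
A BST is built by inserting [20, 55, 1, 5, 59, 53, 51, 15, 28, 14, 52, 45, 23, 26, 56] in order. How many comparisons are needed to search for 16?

Search path for 16: 20 -> 1 -> 5 -> 15
Found: False
Comparisons: 4


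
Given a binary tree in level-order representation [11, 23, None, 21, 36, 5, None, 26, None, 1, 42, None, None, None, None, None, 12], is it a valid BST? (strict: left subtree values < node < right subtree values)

Level-order array: [11, 23, None, 21, 36, 5, None, 26, None, 1, 42, None, None, None, None, None, 12]
Validate using subtree bounds (lo, hi): at each node, require lo < value < hi,
then recurse left with hi=value and right with lo=value.
Preorder trace (stopping at first violation):
  at node 11 with bounds (-inf, +inf): OK
  at node 23 with bounds (-inf, 11): VIOLATION
Node 23 violates its bound: not (-inf < 23 < 11).
Result: Not a valid BST


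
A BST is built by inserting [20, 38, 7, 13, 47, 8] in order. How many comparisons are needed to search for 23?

Search path for 23: 20 -> 38
Found: False
Comparisons: 2


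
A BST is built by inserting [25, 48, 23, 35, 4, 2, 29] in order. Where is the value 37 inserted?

Starting tree (level order): [25, 23, 48, 4, None, 35, None, 2, None, 29]
Insertion path: 25 -> 48 -> 35
Result: insert 37 as right child of 35
Final tree (level order): [25, 23, 48, 4, None, 35, None, 2, None, 29, 37]


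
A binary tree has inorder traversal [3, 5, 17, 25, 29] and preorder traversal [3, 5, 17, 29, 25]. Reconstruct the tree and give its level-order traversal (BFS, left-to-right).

Inorder:  [3, 5, 17, 25, 29]
Preorder: [3, 5, 17, 29, 25]
Algorithm: preorder visits root first, so consume preorder in order;
for each root, split the current inorder slice at that value into
left-subtree inorder and right-subtree inorder, then recurse.
Recursive splits:
  root=3; inorder splits into left=[], right=[5, 17, 25, 29]
  root=5; inorder splits into left=[], right=[17, 25, 29]
  root=17; inorder splits into left=[], right=[25, 29]
  root=29; inorder splits into left=[25], right=[]
  root=25; inorder splits into left=[], right=[]
Reconstructed level-order: [3, 5, 17, 29, 25]


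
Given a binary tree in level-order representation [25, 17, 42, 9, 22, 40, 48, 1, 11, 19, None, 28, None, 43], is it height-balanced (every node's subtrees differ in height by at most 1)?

Tree (level-order array): [25, 17, 42, 9, 22, 40, 48, 1, 11, 19, None, 28, None, 43]
Definition: a tree is height-balanced if, at every node, |h(left) - h(right)| <= 1 (empty subtree has height -1).
Bottom-up per-node check:
  node 1: h_left=-1, h_right=-1, diff=0 [OK], height=0
  node 11: h_left=-1, h_right=-1, diff=0 [OK], height=0
  node 9: h_left=0, h_right=0, diff=0 [OK], height=1
  node 19: h_left=-1, h_right=-1, diff=0 [OK], height=0
  node 22: h_left=0, h_right=-1, diff=1 [OK], height=1
  node 17: h_left=1, h_right=1, diff=0 [OK], height=2
  node 28: h_left=-1, h_right=-1, diff=0 [OK], height=0
  node 40: h_left=0, h_right=-1, diff=1 [OK], height=1
  node 43: h_left=-1, h_right=-1, diff=0 [OK], height=0
  node 48: h_left=0, h_right=-1, diff=1 [OK], height=1
  node 42: h_left=1, h_right=1, diff=0 [OK], height=2
  node 25: h_left=2, h_right=2, diff=0 [OK], height=3
All nodes satisfy the balance condition.
Result: Balanced


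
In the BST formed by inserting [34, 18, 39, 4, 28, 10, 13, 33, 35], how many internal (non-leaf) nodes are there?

Tree built from: [34, 18, 39, 4, 28, 10, 13, 33, 35]
Tree (level-order array): [34, 18, 39, 4, 28, 35, None, None, 10, None, 33, None, None, None, 13]
Rule: An internal node has at least one child.
Per-node child counts:
  node 34: 2 child(ren)
  node 18: 2 child(ren)
  node 4: 1 child(ren)
  node 10: 1 child(ren)
  node 13: 0 child(ren)
  node 28: 1 child(ren)
  node 33: 0 child(ren)
  node 39: 1 child(ren)
  node 35: 0 child(ren)
Matching nodes: [34, 18, 4, 10, 28, 39]
Count of internal (non-leaf) nodes: 6


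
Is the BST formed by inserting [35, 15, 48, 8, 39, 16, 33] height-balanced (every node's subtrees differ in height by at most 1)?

Tree (level-order array): [35, 15, 48, 8, 16, 39, None, None, None, None, 33]
Definition: a tree is height-balanced if, at every node, |h(left) - h(right)| <= 1 (empty subtree has height -1).
Bottom-up per-node check:
  node 8: h_left=-1, h_right=-1, diff=0 [OK], height=0
  node 33: h_left=-1, h_right=-1, diff=0 [OK], height=0
  node 16: h_left=-1, h_right=0, diff=1 [OK], height=1
  node 15: h_left=0, h_right=1, diff=1 [OK], height=2
  node 39: h_left=-1, h_right=-1, diff=0 [OK], height=0
  node 48: h_left=0, h_right=-1, diff=1 [OK], height=1
  node 35: h_left=2, h_right=1, diff=1 [OK], height=3
All nodes satisfy the balance condition.
Result: Balanced


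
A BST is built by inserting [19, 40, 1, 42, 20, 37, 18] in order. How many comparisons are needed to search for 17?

Search path for 17: 19 -> 1 -> 18
Found: False
Comparisons: 3


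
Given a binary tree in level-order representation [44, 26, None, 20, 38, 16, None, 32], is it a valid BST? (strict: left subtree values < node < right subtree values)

Level-order array: [44, 26, None, 20, 38, 16, None, 32]
Validate using subtree bounds (lo, hi): at each node, require lo < value < hi,
then recurse left with hi=value and right with lo=value.
Preorder trace (stopping at first violation):
  at node 44 with bounds (-inf, +inf): OK
  at node 26 with bounds (-inf, 44): OK
  at node 20 with bounds (-inf, 26): OK
  at node 16 with bounds (-inf, 20): OK
  at node 38 with bounds (26, 44): OK
  at node 32 with bounds (26, 38): OK
No violation found at any node.
Result: Valid BST


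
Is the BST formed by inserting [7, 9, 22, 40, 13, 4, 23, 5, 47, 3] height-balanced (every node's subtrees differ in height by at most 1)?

Tree (level-order array): [7, 4, 9, 3, 5, None, 22, None, None, None, None, 13, 40, None, None, 23, 47]
Definition: a tree is height-balanced if, at every node, |h(left) - h(right)| <= 1 (empty subtree has height -1).
Bottom-up per-node check:
  node 3: h_left=-1, h_right=-1, diff=0 [OK], height=0
  node 5: h_left=-1, h_right=-1, diff=0 [OK], height=0
  node 4: h_left=0, h_right=0, diff=0 [OK], height=1
  node 13: h_left=-1, h_right=-1, diff=0 [OK], height=0
  node 23: h_left=-1, h_right=-1, diff=0 [OK], height=0
  node 47: h_left=-1, h_right=-1, diff=0 [OK], height=0
  node 40: h_left=0, h_right=0, diff=0 [OK], height=1
  node 22: h_left=0, h_right=1, diff=1 [OK], height=2
  node 9: h_left=-1, h_right=2, diff=3 [FAIL (|-1-2|=3 > 1)], height=3
  node 7: h_left=1, h_right=3, diff=2 [FAIL (|1-3|=2 > 1)], height=4
Node 9 violates the condition: |-1 - 2| = 3 > 1.
Result: Not balanced


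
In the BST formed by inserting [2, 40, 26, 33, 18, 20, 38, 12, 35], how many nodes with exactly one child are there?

Tree built from: [2, 40, 26, 33, 18, 20, 38, 12, 35]
Tree (level-order array): [2, None, 40, 26, None, 18, 33, 12, 20, None, 38, None, None, None, None, 35]
Rule: These are nodes with exactly 1 non-null child.
Per-node child counts:
  node 2: 1 child(ren)
  node 40: 1 child(ren)
  node 26: 2 child(ren)
  node 18: 2 child(ren)
  node 12: 0 child(ren)
  node 20: 0 child(ren)
  node 33: 1 child(ren)
  node 38: 1 child(ren)
  node 35: 0 child(ren)
Matching nodes: [2, 40, 33, 38]
Count of nodes with exactly one child: 4


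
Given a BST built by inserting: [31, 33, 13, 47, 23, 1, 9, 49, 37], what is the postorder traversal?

Tree insertion order: [31, 33, 13, 47, 23, 1, 9, 49, 37]
Tree (level-order array): [31, 13, 33, 1, 23, None, 47, None, 9, None, None, 37, 49]
Postorder traversal: [9, 1, 23, 13, 37, 49, 47, 33, 31]


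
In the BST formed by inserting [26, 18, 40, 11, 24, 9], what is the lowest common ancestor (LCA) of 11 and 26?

Tree insertion order: [26, 18, 40, 11, 24, 9]
Tree (level-order array): [26, 18, 40, 11, 24, None, None, 9]
In a BST, the LCA of p=11, q=26 is the first node v on the
root-to-leaf path with p <= v <= q (go left if both < v, right if both > v).
Walk from root:
  at 26: 11 <= 26 <= 26, this is the LCA
LCA = 26


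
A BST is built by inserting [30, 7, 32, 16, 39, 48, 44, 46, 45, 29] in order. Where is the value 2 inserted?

Starting tree (level order): [30, 7, 32, None, 16, None, 39, None, 29, None, 48, None, None, 44, None, None, 46, 45]
Insertion path: 30 -> 7
Result: insert 2 as left child of 7
Final tree (level order): [30, 7, 32, 2, 16, None, 39, None, None, None, 29, None, 48, None, None, 44, None, None, 46, 45]


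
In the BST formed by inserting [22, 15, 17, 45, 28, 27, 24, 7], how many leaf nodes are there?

Tree built from: [22, 15, 17, 45, 28, 27, 24, 7]
Tree (level-order array): [22, 15, 45, 7, 17, 28, None, None, None, None, None, 27, None, 24]
Rule: A leaf has 0 children.
Per-node child counts:
  node 22: 2 child(ren)
  node 15: 2 child(ren)
  node 7: 0 child(ren)
  node 17: 0 child(ren)
  node 45: 1 child(ren)
  node 28: 1 child(ren)
  node 27: 1 child(ren)
  node 24: 0 child(ren)
Matching nodes: [7, 17, 24]
Count of leaf nodes: 3


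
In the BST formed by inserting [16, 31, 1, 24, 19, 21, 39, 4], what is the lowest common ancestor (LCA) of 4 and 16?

Tree insertion order: [16, 31, 1, 24, 19, 21, 39, 4]
Tree (level-order array): [16, 1, 31, None, 4, 24, 39, None, None, 19, None, None, None, None, 21]
In a BST, the LCA of p=4, q=16 is the first node v on the
root-to-leaf path with p <= v <= q (go left if both < v, right if both > v).
Walk from root:
  at 16: 4 <= 16 <= 16, this is the LCA
LCA = 16


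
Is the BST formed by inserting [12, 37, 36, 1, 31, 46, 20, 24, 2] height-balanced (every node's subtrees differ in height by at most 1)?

Tree (level-order array): [12, 1, 37, None, 2, 36, 46, None, None, 31, None, None, None, 20, None, None, 24]
Definition: a tree is height-balanced if, at every node, |h(left) - h(right)| <= 1 (empty subtree has height -1).
Bottom-up per-node check:
  node 2: h_left=-1, h_right=-1, diff=0 [OK], height=0
  node 1: h_left=-1, h_right=0, diff=1 [OK], height=1
  node 24: h_left=-1, h_right=-1, diff=0 [OK], height=0
  node 20: h_left=-1, h_right=0, diff=1 [OK], height=1
  node 31: h_left=1, h_right=-1, diff=2 [FAIL (|1--1|=2 > 1)], height=2
  node 36: h_left=2, h_right=-1, diff=3 [FAIL (|2--1|=3 > 1)], height=3
  node 46: h_left=-1, h_right=-1, diff=0 [OK], height=0
  node 37: h_left=3, h_right=0, diff=3 [FAIL (|3-0|=3 > 1)], height=4
  node 12: h_left=1, h_right=4, diff=3 [FAIL (|1-4|=3 > 1)], height=5
Node 31 violates the condition: |1 - -1| = 2 > 1.
Result: Not balanced


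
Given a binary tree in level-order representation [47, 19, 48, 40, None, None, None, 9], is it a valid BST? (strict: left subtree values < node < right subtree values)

Level-order array: [47, 19, 48, 40, None, None, None, 9]
Validate using subtree bounds (lo, hi): at each node, require lo < value < hi,
then recurse left with hi=value and right with lo=value.
Preorder trace (stopping at first violation):
  at node 47 with bounds (-inf, +inf): OK
  at node 19 with bounds (-inf, 47): OK
  at node 40 with bounds (-inf, 19): VIOLATION
Node 40 violates its bound: not (-inf < 40 < 19).
Result: Not a valid BST


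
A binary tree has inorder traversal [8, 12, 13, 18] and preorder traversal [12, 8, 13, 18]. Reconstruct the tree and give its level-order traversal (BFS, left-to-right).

Inorder:  [8, 12, 13, 18]
Preorder: [12, 8, 13, 18]
Algorithm: preorder visits root first, so consume preorder in order;
for each root, split the current inorder slice at that value into
left-subtree inorder and right-subtree inorder, then recurse.
Recursive splits:
  root=12; inorder splits into left=[8], right=[13, 18]
  root=8; inorder splits into left=[], right=[]
  root=13; inorder splits into left=[], right=[18]
  root=18; inorder splits into left=[], right=[]
Reconstructed level-order: [12, 8, 13, 18]


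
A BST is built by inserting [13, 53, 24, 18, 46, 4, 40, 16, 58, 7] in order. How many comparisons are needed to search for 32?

Search path for 32: 13 -> 53 -> 24 -> 46 -> 40
Found: False
Comparisons: 5


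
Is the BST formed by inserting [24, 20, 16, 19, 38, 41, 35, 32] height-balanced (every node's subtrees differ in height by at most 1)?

Tree (level-order array): [24, 20, 38, 16, None, 35, 41, None, 19, 32]
Definition: a tree is height-balanced if, at every node, |h(left) - h(right)| <= 1 (empty subtree has height -1).
Bottom-up per-node check:
  node 19: h_left=-1, h_right=-1, diff=0 [OK], height=0
  node 16: h_left=-1, h_right=0, diff=1 [OK], height=1
  node 20: h_left=1, h_right=-1, diff=2 [FAIL (|1--1|=2 > 1)], height=2
  node 32: h_left=-1, h_right=-1, diff=0 [OK], height=0
  node 35: h_left=0, h_right=-1, diff=1 [OK], height=1
  node 41: h_left=-1, h_right=-1, diff=0 [OK], height=0
  node 38: h_left=1, h_right=0, diff=1 [OK], height=2
  node 24: h_left=2, h_right=2, diff=0 [OK], height=3
Node 20 violates the condition: |1 - -1| = 2 > 1.
Result: Not balanced


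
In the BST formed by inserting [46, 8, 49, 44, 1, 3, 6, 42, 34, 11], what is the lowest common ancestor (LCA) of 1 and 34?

Tree insertion order: [46, 8, 49, 44, 1, 3, 6, 42, 34, 11]
Tree (level-order array): [46, 8, 49, 1, 44, None, None, None, 3, 42, None, None, 6, 34, None, None, None, 11]
In a BST, the LCA of p=1, q=34 is the first node v on the
root-to-leaf path with p <= v <= q (go left if both < v, right if both > v).
Walk from root:
  at 46: both 1 and 34 < 46, go left
  at 8: 1 <= 8 <= 34, this is the LCA
LCA = 8


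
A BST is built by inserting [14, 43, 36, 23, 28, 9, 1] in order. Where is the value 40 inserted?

Starting tree (level order): [14, 9, 43, 1, None, 36, None, None, None, 23, None, None, 28]
Insertion path: 14 -> 43 -> 36
Result: insert 40 as right child of 36
Final tree (level order): [14, 9, 43, 1, None, 36, None, None, None, 23, 40, None, 28]


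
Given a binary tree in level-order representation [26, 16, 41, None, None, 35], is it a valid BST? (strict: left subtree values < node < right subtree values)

Level-order array: [26, 16, 41, None, None, 35]
Validate using subtree bounds (lo, hi): at each node, require lo < value < hi,
then recurse left with hi=value and right with lo=value.
Preorder trace (stopping at first violation):
  at node 26 with bounds (-inf, +inf): OK
  at node 16 with bounds (-inf, 26): OK
  at node 41 with bounds (26, +inf): OK
  at node 35 with bounds (26, 41): OK
No violation found at any node.
Result: Valid BST


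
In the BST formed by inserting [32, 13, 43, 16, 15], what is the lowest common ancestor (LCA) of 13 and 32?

Tree insertion order: [32, 13, 43, 16, 15]
Tree (level-order array): [32, 13, 43, None, 16, None, None, 15]
In a BST, the LCA of p=13, q=32 is the first node v on the
root-to-leaf path with p <= v <= q (go left if both < v, right if both > v).
Walk from root:
  at 32: 13 <= 32 <= 32, this is the LCA
LCA = 32
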